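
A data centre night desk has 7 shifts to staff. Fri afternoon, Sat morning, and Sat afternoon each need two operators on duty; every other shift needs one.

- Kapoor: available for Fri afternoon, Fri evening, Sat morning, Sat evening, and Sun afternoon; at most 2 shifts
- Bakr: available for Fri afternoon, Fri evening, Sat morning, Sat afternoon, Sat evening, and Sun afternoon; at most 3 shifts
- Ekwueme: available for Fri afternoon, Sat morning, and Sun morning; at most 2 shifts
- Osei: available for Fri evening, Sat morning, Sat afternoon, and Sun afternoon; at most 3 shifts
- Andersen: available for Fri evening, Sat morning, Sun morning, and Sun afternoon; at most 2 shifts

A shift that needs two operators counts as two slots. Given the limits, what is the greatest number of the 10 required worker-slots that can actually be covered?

10

Total capacity across all operators is 2+3+2+3+2 = 12, and 10 slots are needed, so at most 10 can be filled.
An assignment achieving 10: Fri afternoon→Kapoor+Bakr, Fri evening→Bakr, Sat morning→Ekwueme+Osei, Sat afternoon→Bakr+Osei, Sat evening→Kapoor, Sun morning→Ekwueme, Sun afternoon→Osei.
Loads: Kapoor 2/2, Bakr 3/3, Ekwueme 2/2, Osei 3/3, Andersen 0/2.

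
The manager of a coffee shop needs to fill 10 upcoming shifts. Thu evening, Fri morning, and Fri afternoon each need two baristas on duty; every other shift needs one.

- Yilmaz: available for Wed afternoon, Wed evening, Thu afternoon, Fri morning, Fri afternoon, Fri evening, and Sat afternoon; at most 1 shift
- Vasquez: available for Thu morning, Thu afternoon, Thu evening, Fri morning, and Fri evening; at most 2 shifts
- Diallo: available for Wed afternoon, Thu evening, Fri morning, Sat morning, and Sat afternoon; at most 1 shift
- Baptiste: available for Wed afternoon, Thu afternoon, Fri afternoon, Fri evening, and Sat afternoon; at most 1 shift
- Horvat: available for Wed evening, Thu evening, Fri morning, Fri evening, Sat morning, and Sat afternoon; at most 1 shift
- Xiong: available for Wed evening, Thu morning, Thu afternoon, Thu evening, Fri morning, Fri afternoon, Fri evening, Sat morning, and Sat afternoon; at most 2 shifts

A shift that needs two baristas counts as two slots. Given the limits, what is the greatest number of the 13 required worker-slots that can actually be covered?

Total capacity across all baristas is 1+2+1+1+1+2 = 8, and 13 slots are needed, so at most 8 can be filled.
An assignment achieving 8: Wed afternoon→Yilmaz, Wed evening→Horvat, Thu morning→Vasquez, Thu afternoon→Vasquez, Thu evening→Xiong, Fri afternoon→Baptiste+Xiong, Sat morning→Diallo.
Loads: Yilmaz 1/1, Vasquez 2/2, Diallo 1/1, Baptiste 1/1, Horvat 1/1, Xiong 2/2.

8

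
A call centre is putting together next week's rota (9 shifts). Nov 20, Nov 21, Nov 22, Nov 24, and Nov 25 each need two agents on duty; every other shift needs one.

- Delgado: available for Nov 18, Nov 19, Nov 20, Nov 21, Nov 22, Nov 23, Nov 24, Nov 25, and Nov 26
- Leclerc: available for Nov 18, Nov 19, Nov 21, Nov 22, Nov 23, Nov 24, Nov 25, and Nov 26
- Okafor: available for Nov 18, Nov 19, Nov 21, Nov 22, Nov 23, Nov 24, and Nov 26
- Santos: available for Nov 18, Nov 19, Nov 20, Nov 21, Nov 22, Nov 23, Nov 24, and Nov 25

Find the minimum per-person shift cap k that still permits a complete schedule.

4

With 4 agents and 14 worker-slots to fill, someone must work at least ⌈14/4⌉ = 4 shifts, so k ≥ 4.
k = 4 works: Nov 18→Delgado, Nov 19→Leclerc, Nov 20→Delgado+Santos, Nov 21→Leclerc+Okafor, Nov 22→Okafor+Santos, Nov 23→Leclerc, Nov 24→Okafor+Santos, Nov 25→Delgado+Leclerc, Nov 26→Delgado.
Loads: Delgado 4, Leclerc 4, Okafor 3, Santos 3 — all ≤ 4.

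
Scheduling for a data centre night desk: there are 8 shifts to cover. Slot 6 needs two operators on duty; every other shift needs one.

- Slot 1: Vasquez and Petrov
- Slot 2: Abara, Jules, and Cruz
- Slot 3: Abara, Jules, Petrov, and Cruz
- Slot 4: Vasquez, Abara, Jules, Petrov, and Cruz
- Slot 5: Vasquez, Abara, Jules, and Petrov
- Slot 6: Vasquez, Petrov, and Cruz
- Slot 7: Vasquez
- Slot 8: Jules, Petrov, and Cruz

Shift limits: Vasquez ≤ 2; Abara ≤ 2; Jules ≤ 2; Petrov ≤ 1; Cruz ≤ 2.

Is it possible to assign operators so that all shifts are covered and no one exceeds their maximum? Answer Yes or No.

Slot 7 can only be covered by Vasquez, so that assignment is forced.
One valid schedule: Slot 1→Vasquez, Slot 2→Abara, Slot 3→Abara, Slot 4→Cruz, Slot 5→Jules, Slot 6→Petrov+Cruz, Slot 7→Vasquez, Slot 8→Jules.
Loads: Vasquez 2/2, Abara 2/2, Jules 2/2, Petrov 1/1, Cruz 2/2 — all within limits.

Yes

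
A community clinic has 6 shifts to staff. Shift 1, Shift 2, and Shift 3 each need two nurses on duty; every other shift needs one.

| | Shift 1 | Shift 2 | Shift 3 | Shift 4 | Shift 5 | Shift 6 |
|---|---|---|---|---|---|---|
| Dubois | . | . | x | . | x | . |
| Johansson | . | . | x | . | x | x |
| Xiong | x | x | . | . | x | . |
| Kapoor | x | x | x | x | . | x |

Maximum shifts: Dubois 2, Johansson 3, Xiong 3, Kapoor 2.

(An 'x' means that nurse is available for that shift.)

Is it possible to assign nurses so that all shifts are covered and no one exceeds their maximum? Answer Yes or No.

No

Total capacity is 10 and 9 slots are needed, so capacity alone doesn't rule it out.
Shifts {Shift 1, Shift 2, Shift 4} need 5 worker-slots in total, but the nurses available for any of those shifts (Xiong and Kapoor) can supply at most 4 among them. So no valid schedule exists.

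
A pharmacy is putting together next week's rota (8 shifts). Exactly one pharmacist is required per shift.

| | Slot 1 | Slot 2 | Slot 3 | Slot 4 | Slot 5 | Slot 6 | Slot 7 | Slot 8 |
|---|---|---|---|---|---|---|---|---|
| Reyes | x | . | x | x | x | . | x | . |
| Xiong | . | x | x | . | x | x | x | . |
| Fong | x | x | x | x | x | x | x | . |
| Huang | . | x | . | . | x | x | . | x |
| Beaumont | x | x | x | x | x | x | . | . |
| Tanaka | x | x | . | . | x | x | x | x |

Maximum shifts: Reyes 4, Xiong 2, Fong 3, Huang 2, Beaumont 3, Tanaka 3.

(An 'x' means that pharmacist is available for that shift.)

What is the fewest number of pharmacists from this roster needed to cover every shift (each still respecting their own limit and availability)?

3

8 slots to fill and no one can take more than 4, so at least ⌈8/4⌉ = 2 pharmacists are needed.
Any 2 pharmacists together have capacity at most 4+3 = 7 < 8 slots, so 2 can never suffice.
Reyes, Xiong, and Huang alone can cover everything: Slot 1→Reyes, Slot 2→Xiong, Slot 3→Reyes, Slot 4→Reyes, Slot 5→Huang, Slot 6→Xiong, Slot 7→Reyes, Slot 8→Huang.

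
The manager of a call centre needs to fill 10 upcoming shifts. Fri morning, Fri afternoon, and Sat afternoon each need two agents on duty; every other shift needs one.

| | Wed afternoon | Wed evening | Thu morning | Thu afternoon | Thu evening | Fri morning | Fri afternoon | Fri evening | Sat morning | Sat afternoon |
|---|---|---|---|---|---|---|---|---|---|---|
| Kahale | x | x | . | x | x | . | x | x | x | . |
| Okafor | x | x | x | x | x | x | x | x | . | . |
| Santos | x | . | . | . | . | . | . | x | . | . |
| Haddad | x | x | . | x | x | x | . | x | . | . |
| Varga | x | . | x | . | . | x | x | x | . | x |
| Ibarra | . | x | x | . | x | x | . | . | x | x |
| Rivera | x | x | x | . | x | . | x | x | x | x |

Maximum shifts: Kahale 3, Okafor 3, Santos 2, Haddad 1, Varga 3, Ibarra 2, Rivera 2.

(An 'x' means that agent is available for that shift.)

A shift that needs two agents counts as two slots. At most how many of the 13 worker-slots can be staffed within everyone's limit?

13

Total capacity across all agents is 3+3+2+1+3+2+2 = 16, and 13 slots are needed, so at most 13 can be filled.
An assignment achieving 13: Wed afternoon→Santos, Wed evening→Ibarra, Thu morning→Okafor, Thu afternoon→Kahale, Thu evening→Rivera, Fri morning→Okafor+Haddad, Fri afternoon→Kahale+Okafor, Fri evening→Santos, Sat morning→Kahale, Sat afternoon→Varga+Ibarra.
Loads: Kahale 3/3, Okafor 3/3, Santos 2/2, Haddad 1/1, Varga 1/3, Ibarra 2/2, Rivera 1/2.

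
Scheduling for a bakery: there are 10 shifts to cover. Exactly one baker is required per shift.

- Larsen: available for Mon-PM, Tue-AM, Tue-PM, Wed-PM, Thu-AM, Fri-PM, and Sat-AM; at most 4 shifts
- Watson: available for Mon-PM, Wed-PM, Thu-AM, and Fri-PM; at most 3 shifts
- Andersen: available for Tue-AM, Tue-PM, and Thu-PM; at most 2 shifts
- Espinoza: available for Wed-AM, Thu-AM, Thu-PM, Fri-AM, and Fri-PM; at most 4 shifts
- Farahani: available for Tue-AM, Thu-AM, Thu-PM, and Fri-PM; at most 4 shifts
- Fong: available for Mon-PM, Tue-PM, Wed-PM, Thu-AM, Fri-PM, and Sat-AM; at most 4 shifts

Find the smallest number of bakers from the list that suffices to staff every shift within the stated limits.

3

10 slots to fill and no one can take more than 4, so at least ⌈10/4⌉ = 3 bakers are needed.
Larsen, Watson, and Espinoza alone can cover everything: Mon-PM→Larsen, Tue-AM→Larsen, Tue-PM→Larsen, Wed-AM→Espinoza, Wed-PM→Watson, Thu-AM→Watson, Thu-PM→Espinoza, Fri-AM→Espinoza, Fri-PM→Watson, Sat-AM→Larsen.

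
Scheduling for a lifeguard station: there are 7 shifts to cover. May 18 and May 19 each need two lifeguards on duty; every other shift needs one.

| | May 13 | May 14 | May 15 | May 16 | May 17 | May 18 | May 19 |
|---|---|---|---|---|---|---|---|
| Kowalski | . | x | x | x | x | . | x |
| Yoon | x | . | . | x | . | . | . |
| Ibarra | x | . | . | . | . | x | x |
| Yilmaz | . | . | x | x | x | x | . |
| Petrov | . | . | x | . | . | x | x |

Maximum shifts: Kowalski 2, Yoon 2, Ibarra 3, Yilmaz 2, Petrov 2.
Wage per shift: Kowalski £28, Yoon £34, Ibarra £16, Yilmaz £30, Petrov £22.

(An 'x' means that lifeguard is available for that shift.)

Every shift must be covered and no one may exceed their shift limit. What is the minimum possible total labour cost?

£208

May 14 can only be covered by Kowalski, so that assignment is forced.
Picking the cheapest available lifeguard for each shift independently would cost £198, but that ignores the shift limits.
An optimal schedule: May 13→Ibarra, May 14→Kowalski, May 15→Petrov, May 16→Yilmaz, May 17→Kowalski, May 18→Ibarra+Yilmaz, May 19→Ibarra+Petrov.
Total: 16 + 28 + 22 + 30 + 28 + 16 + 30 + 16 + 22 = £208.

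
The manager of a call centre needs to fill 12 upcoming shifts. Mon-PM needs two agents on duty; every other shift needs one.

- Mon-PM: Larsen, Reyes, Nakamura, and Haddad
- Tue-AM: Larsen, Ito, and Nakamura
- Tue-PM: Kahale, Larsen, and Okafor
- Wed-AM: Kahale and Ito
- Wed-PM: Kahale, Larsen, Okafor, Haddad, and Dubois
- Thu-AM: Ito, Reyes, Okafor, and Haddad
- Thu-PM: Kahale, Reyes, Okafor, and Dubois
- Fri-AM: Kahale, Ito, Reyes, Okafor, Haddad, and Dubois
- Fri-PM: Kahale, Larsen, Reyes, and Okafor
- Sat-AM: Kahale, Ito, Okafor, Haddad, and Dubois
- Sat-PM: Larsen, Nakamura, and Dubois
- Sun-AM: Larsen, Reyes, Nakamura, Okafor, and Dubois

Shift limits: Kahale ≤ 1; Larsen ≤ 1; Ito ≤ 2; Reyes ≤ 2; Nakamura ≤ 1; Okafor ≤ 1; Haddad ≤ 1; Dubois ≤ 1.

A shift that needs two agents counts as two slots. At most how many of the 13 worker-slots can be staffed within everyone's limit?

Total capacity across all agents is 1+1+2+2+1+1+1+1 = 10, and 13 slots are needed, so at most 10 can be filled.
An assignment achieving 10: Mon-PM→Reyes+Haddad, Tue-AM→Larsen, Tue-PM→Okafor, Wed-AM→Kahale, Wed-PM→Dubois, Thu-AM→Ito, Thu-PM→Reyes, Sat-AM→Ito, Sat-PM→Nakamura.
Loads: Kahale 1/1, Larsen 1/1, Ito 2/2, Reyes 2/2, Nakamura 1/1, Okafor 1/1, Haddad 1/1, Dubois 1/1.

10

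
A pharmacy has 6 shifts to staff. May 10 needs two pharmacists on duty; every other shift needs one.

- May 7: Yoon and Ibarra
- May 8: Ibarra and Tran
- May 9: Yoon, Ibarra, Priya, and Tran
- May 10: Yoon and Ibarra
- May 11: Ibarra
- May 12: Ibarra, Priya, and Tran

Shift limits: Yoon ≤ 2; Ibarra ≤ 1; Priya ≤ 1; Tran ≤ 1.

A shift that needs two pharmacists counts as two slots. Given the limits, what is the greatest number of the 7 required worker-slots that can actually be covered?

Total capacity across all pharmacists is 2+1+1+1 = 5, and 7 slots are needed, so at most 5 can be filled.
An assignment achieving 5: May 7→Yoon, May 8→Tran, May 10→Yoon, May 11→Ibarra, May 12→Priya.
Loads: Yoon 2/2, Ibarra 1/1, Priya 1/1, Tran 1/1.

5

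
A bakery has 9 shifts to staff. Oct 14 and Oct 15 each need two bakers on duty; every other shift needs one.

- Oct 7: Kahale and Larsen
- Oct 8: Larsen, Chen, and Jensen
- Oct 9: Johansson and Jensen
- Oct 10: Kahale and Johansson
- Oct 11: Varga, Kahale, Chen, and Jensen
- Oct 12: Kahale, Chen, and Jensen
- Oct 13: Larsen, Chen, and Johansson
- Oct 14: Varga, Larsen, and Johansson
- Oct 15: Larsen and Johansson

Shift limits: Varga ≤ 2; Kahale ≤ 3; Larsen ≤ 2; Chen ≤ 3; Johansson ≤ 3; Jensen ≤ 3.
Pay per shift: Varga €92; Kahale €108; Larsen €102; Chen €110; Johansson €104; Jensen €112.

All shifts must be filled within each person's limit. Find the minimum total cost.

Oct 15 can only be covered by Larsen and Johansson, so that assignment is forced.
Picking the cheapest available baker for each shift independently would cost €1114, but that ignores the shift limits.
An optimal schedule: Oct 7→Kahale, Oct 8→Larsen, Oct 9→Johansson, Oct 10→Kahale, Oct 11→Varga, Oct 12→Kahale, Oct 13→Chen, Oct 14→Varga+Johansson, Oct 15→Larsen+Johansson.
Total: 108 + 102 + 104 + 108 + 92 + 108 + 110 + 92 + 104 + 102 + 104 = €1134.

€1134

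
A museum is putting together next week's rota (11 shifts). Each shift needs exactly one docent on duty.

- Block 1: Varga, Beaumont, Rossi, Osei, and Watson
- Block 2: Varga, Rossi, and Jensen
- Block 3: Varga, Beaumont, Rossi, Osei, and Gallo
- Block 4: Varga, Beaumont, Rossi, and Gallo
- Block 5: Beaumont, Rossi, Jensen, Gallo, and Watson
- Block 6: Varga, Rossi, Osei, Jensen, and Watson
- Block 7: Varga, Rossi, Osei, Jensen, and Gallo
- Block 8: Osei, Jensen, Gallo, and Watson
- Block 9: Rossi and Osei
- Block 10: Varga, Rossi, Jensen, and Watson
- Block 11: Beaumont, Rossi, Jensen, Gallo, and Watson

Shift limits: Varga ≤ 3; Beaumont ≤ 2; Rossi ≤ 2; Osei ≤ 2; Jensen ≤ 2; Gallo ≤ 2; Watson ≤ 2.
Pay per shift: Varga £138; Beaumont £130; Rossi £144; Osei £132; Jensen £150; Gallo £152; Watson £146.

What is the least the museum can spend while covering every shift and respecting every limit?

£1518

Picking the cheapest available docent for each shift independently would cost £1454, but that ignores the shift limits.
An optimal schedule: Block 1→Beaumont, Block 2→Varga, Block 3→Varga, Block 4→Beaumont, Block 5→Rossi, Block 6→Watson, Block 7→Rossi, Block 8→Osei, Block 9→Osei, Block 10→Varga, Block 11→Watson.
Total: 130 + 138 + 138 + 130 + 144 + 146 + 144 + 132 + 132 + 138 + 146 = £1518.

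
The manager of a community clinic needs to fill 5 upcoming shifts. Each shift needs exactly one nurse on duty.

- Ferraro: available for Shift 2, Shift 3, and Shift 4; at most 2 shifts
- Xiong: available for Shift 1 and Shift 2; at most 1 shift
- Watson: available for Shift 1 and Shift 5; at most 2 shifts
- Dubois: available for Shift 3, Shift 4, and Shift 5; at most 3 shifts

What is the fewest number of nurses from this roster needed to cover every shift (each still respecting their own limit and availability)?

5 slots to fill and no one can take more than 3, so at least ⌈5/3⌉ = 2 nurses are needed.
No set of 2 nurses can cover every shift (each such set leaves at least one shift with no one available or exceeds a cap).
Ferraro, Xiong, and Watson alone can cover everything: Shift 1→Watson, Shift 2→Xiong, Shift 3→Ferraro, Shift 4→Ferraro, Shift 5→Watson.

3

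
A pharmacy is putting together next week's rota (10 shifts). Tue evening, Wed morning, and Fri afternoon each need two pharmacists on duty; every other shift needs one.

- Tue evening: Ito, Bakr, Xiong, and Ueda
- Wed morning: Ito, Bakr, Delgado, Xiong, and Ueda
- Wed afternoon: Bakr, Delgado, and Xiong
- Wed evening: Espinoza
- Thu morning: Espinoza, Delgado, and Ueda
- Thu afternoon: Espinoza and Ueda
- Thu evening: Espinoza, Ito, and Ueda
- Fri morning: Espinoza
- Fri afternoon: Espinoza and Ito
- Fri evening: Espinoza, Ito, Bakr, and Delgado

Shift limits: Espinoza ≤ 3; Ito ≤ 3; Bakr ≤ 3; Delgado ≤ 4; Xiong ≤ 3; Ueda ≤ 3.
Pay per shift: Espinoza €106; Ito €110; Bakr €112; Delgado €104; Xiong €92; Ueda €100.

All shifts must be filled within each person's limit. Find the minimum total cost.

€1316

Wed evening can only be covered by Espinoza, so that assignment is forced.
Fri morning can only be covered by Espinoza, so that assignment is forced.
Fri afternoon can only be covered by Espinoza and Ito, so that assignment is forced.
Picking the cheapest available pharmacist for each shift independently would cost €1308, but that ignores the shift limits.
An optimal schedule: Tue evening→Xiong+Ueda, Wed morning→Xiong+Delgado, Wed afternoon→Xiong, Wed evening→Espinoza, Thu morning→Delgado, Thu afternoon→Ueda, Thu evening→Ueda, Fri morning→Espinoza, Fri afternoon→Espinoza+Ito, Fri evening→Delgado.
Total: 92 + 100 + 92 + 104 + 92 + 106 + 104 + 100 + 100 + 106 + 106 + 110 + 104 = €1316.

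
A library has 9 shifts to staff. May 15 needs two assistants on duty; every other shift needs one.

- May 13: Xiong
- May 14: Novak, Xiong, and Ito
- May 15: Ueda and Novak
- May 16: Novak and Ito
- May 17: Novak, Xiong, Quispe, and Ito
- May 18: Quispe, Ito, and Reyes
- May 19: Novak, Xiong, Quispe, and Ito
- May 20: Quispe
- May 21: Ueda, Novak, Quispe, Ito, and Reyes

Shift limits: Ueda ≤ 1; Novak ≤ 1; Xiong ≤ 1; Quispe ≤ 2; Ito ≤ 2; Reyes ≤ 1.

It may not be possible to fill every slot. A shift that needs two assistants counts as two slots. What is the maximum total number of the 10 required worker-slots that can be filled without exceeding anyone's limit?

Total capacity across all assistants is 1+1+1+2+2+1 = 8, and 10 slots are needed, so at most 8 can be filled.
An assignment achieving 8: May 13→Xiong, May 14→Ito, May 15→Ueda+Novak, May 16→Ito, May 18→Quispe, May 20→Quispe, May 21→Reyes.
Loads: Ueda 1/1, Novak 1/1, Xiong 1/1, Quispe 2/2, Ito 2/2, Reyes 1/1.

8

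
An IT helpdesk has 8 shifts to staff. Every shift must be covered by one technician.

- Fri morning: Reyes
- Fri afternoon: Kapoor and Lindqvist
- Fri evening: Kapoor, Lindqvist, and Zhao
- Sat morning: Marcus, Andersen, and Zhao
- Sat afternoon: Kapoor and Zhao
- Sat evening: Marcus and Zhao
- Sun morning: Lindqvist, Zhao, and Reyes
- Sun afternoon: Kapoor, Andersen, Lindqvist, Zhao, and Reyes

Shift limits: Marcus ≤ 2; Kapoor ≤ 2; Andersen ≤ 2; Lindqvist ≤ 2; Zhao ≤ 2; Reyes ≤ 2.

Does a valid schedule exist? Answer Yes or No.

Fri morning can only be covered by Reyes, so that assignment is forced.
One valid schedule: Fri morning→Reyes, Fri afternoon→Kapoor, Fri evening→Lindqvist, Sat morning→Marcus, Sat afternoon→Kapoor, Sat evening→Marcus, Sun morning→Lindqvist, Sun afternoon→Andersen.
Loads: Marcus 2/2, Kapoor 2/2, Andersen 1/2, Lindqvist 2/2, Zhao 0/2, Reyes 1/2 — all within limits.

Yes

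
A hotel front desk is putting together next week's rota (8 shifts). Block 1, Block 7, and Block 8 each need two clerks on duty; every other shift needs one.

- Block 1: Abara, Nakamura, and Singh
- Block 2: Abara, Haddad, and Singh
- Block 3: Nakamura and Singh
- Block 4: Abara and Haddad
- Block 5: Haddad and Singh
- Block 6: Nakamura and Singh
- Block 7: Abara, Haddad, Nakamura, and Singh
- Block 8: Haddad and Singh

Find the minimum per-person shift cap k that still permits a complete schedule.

With 4 clerks and 11 worker-slots to fill, someone must work at least ⌈11/4⌉ = 3 shifts, so k ≥ 3.
k = 3 works: Block 1→Abara+Nakamura, Block 2→Abara, Block 3→Nakamura, Block 4→Abara, Block 5→Haddad, Block 6→Nakamura, Block 7→Haddad+Singh, Block 8→Haddad+Singh.
Loads: Abara 3, Haddad 3, Nakamura 3, Singh 2 — all ≤ 3.

3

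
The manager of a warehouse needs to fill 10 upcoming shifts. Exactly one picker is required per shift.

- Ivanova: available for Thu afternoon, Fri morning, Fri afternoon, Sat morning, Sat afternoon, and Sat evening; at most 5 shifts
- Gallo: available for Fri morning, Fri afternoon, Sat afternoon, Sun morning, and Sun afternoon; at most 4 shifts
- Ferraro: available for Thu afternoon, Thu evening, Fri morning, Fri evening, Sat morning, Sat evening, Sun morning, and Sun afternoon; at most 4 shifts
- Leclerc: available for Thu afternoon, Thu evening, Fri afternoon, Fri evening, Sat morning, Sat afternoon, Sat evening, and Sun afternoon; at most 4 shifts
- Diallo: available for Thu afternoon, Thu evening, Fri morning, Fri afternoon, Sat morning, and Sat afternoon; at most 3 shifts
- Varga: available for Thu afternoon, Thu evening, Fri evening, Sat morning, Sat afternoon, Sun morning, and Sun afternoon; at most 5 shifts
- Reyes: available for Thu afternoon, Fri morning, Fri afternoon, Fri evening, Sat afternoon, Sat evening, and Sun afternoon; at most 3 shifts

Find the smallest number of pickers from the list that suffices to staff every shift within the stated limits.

10 slots to fill and no one can take more than 5, so at least ⌈10/5⌉ = 2 pickers are needed.
Ivanova and Varga alone can cover everything: Thu afternoon→Ivanova, Thu evening→Varga, Fri morning→Ivanova, Fri afternoon→Ivanova, Fri evening→Varga, Sat morning→Ivanova, Sat afternoon→Varga, Sat evening→Ivanova, Sun morning→Varga, Sun afternoon→Varga.

2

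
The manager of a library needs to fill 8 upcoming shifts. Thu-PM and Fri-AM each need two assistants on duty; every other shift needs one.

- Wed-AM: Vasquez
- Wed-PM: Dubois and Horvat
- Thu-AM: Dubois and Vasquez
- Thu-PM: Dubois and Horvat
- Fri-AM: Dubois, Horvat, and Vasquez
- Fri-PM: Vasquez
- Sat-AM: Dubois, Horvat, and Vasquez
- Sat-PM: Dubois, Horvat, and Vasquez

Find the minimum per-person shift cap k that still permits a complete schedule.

With 3 assistants and 10 worker-slots to fill, someone must work at least ⌈10/3⌉ = 4 shifts, so k ≥ 4.
k = 4 works: Wed-AM→Vasquez, Wed-PM→Dubois, Thu-AM→Dubois, Thu-PM→Dubois+Horvat, Fri-AM→Dubois+Horvat, Fri-PM→Vasquez, Sat-AM→Horvat, Sat-PM→Horvat.
Loads: Dubois 4, Horvat 4, Vasquez 2 — all ≤ 4.

4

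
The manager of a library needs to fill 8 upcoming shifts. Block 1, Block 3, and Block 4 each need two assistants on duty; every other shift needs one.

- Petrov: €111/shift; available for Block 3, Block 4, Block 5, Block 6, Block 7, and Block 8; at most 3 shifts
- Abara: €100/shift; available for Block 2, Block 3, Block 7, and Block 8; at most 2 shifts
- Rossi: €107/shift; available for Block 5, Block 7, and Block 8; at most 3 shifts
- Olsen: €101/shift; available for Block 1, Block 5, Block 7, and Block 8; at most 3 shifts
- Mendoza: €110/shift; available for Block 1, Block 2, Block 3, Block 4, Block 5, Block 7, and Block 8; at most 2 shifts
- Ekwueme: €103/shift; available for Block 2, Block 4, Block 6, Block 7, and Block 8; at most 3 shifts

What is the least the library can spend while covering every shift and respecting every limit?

€1143

Block 1 can only be covered by Olsen and Mendoza, so that assignment is forced.
Picking the cheapest available assistant for each shift independently would cost €1138, but that ignores the shift limits.
An optimal schedule: Block 1→Olsen+Mendoza, Block 2→Abara, Block 3→Abara+Mendoza, Block 4→Ekwueme+Petrov, Block 5→Olsen, Block 6→Ekwueme, Block 7→Olsen, Block 8→Ekwueme.
Total: 101 + 110 + 100 + 100 + 110 + 103 + 111 + 101 + 103 + 101 + 103 = €1143.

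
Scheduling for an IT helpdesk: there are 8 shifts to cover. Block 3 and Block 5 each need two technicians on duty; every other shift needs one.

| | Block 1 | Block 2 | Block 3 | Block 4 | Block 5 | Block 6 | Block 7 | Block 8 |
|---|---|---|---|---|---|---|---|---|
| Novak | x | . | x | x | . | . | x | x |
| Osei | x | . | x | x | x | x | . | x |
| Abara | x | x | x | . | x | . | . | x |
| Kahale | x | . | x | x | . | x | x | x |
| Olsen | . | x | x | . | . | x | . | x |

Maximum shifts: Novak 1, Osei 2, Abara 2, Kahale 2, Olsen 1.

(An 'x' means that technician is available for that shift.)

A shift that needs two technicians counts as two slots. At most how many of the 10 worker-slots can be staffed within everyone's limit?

Total capacity across all technicians is 1+2+2+2+1 = 8, and 10 slots are needed, so at most 8 can be filled.
An assignment achieving 8: Block 1→Kahale, Block 2→Abara, Block 3→Olsen, Block 4→Osei, Block 5→Osei+Abara, Block 6→Kahale, Block 7→Novak.
Loads: Novak 1/1, Osei 2/2, Abara 2/2, Kahale 2/2, Olsen 1/1.

8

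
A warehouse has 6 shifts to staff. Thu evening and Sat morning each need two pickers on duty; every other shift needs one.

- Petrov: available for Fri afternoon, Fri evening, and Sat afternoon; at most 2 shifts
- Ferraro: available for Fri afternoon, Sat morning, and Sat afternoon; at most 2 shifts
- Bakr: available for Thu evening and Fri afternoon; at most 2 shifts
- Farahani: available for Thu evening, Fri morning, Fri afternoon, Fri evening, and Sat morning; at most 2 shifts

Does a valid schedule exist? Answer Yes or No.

Total capacity is 8 and 8 slots are needed, so capacity alone doesn't rule it out.
Shifts {Thu evening, Fri morning, Sat morning} need 5 worker-slots in total, but the pickers available for any of those shifts (Ferraro, Bakr, and Farahani) can supply at most 4 among them. So no valid schedule exists.

No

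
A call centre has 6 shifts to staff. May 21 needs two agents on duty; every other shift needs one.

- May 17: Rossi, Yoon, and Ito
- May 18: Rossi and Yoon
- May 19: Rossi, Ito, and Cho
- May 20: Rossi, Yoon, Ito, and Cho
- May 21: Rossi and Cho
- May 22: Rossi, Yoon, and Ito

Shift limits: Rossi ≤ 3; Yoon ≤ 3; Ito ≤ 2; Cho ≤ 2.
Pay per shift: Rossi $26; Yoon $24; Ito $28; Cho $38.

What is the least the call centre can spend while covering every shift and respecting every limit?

May 21 can only be covered by Rossi and Cho, so that assignment is forced.
Picking the cheapest available agent for each shift independently would cost $186, but that ignores the shift limits.
An optimal schedule: May 17→Yoon, May 18→Yoon, May 19→Rossi, May 20→Rossi, May 21→Rossi+Cho, May 22→Yoon.
Total: 24 + 24 + 26 + 26 + 26 + 38 + 24 = $188.

$188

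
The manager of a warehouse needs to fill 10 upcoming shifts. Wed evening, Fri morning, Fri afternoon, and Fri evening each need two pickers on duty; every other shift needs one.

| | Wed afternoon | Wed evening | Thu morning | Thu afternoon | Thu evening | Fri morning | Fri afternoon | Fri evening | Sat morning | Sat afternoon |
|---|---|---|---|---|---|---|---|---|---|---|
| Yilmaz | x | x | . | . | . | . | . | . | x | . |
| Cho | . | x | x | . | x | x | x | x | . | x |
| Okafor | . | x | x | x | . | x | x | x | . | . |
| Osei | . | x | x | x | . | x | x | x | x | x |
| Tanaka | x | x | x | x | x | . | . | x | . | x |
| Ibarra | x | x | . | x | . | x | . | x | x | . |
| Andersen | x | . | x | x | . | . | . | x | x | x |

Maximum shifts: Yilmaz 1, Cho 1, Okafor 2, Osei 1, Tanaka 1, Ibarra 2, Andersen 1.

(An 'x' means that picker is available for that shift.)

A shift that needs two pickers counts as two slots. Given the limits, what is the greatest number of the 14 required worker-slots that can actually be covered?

Total capacity across all pickers is 1+1+2+1+1+2+1 = 9, and 14 slots are needed, so at most 9 can be filled.
An assignment achieving 9: Wed afternoon→Yilmaz, Thu morning→Andersen, Thu evening→Cho, Fri morning→Okafor+Ibarra, Fri afternoon→Okafor+Osei, Sat morning→Ibarra, Sat afternoon→Tanaka.
Loads: Yilmaz 1/1, Cho 1/1, Okafor 2/2, Osei 1/1, Tanaka 1/1, Ibarra 2/2, Andersen 1/1.

9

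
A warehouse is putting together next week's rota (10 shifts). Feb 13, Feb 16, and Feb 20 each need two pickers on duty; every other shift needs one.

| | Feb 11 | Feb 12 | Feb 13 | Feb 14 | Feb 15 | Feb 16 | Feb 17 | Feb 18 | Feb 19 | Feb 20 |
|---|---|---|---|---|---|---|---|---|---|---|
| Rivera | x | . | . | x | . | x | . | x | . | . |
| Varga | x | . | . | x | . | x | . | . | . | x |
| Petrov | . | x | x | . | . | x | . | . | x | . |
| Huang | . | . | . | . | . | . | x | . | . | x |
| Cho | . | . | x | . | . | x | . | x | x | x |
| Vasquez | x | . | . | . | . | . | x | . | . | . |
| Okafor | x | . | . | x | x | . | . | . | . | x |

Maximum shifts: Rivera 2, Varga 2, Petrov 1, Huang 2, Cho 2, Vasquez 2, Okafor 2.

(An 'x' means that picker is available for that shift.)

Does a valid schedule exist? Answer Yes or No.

Total capacity is 13 and 13 slots are needed, so capacity alone doesn't rule it out.
Shifts {Feb 12, Feb 13} need 3 worker-slots in total, but the pickers available for any of those shifts (Petrov and Cho) can supply at most 2 among them. So no valid schedule exists.

No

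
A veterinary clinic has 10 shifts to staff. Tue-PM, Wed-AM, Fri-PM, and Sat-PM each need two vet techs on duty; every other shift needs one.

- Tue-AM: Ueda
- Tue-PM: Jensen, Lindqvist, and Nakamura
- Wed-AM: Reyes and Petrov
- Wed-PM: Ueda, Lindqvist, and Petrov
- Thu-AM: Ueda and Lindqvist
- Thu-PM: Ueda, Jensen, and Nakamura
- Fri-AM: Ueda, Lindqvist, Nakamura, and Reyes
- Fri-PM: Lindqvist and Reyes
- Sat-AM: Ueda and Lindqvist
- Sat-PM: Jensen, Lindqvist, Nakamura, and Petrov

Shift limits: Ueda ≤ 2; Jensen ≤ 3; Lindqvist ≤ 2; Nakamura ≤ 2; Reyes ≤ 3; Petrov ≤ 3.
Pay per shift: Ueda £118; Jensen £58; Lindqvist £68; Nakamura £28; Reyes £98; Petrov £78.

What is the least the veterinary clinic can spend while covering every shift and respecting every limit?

£1032

Tue-AM can only be covered by Ueda, so that assignment is forced.
Wed-AM can only be covered by Reyes and Petrov, so that assignment is forced.
Fri-PM can only be covered by Lindqvist and Reyes, so that assignment is forced.
Picking the cheapest available vet tech for each shift independently would cost £892, but that ignores the shift limits.
An optimal schedule: Tue-AM→Ueda, Tue-PM→Jensen+Nakamura, Wed-AM→Reyes+Petrov, Wed-PM→Petrov, Thu-AM→Ueda, Thu-PM→Jensen, Fri-AM→Nakamura, Fri-PM→Lindqvist+Reyes, Sat-AM→Lindqvist, Sat-PM→Jensen+Petrov.
Total: 118 + 58 + 28 + 98 + 78 + 78 + 118 + 58 + 28 + 68 + 98 + 68 + 58 + 78 = £1032.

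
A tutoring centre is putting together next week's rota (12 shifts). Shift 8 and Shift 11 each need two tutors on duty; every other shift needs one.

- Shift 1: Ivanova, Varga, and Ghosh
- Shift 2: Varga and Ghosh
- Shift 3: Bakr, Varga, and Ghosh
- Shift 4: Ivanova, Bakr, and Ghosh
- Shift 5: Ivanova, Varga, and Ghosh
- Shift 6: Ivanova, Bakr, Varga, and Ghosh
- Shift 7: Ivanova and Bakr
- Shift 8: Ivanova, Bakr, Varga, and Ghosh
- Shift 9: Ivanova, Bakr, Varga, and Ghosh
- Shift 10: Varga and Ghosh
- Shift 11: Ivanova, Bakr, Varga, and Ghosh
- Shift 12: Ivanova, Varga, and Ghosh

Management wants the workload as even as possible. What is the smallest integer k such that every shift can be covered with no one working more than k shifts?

With 4 tutors and 14 worker-slots to fill, someone must work at least ⌈14/4⌉ = 4 shifts, so k ≥ 4.
k = 4 works: Shift 1→Ivanova, Shift 2→Varga, Shift 3→Bakr, Shift 4→Ivanova, Shift 5→Ivanova, Shift 6→Bakr, Shift 7→Ivanova, Shift 8→Bakr+Ghosh, Shift 9→Bakr, Shift 10→Varga, Shift 11→Varga+Ghosh, Shift 12→Varga.
Loads: Ivanova 4, Bakr 4, Varga 4, Ghosh 2 — all ≤ 4.

4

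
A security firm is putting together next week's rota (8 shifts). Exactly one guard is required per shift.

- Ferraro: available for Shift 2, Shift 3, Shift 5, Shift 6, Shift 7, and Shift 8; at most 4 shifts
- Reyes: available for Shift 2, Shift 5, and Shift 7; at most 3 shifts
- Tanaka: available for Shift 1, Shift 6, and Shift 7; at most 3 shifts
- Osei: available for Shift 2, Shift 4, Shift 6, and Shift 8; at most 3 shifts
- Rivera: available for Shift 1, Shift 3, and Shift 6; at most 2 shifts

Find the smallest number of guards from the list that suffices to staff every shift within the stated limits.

3

8 slots to fill and no one can take more than 4, so at least ⌈8/4⌉ = 2 guards are needed.
Any 2 guards together have capacity at most 4+3 = 7 < 8 slots, so 2 can never suffice.
Ferraro, Tanaka, and Osei alone can cover everything: Shift 1→Tanaka, Shift 2→Ferraro, Shift 3→Ferraro, Shift 4→Osei, Shift 5→Ferraro, Shift 6→Tanaka, Shift 7→Ferraro, Shift 8→Osei.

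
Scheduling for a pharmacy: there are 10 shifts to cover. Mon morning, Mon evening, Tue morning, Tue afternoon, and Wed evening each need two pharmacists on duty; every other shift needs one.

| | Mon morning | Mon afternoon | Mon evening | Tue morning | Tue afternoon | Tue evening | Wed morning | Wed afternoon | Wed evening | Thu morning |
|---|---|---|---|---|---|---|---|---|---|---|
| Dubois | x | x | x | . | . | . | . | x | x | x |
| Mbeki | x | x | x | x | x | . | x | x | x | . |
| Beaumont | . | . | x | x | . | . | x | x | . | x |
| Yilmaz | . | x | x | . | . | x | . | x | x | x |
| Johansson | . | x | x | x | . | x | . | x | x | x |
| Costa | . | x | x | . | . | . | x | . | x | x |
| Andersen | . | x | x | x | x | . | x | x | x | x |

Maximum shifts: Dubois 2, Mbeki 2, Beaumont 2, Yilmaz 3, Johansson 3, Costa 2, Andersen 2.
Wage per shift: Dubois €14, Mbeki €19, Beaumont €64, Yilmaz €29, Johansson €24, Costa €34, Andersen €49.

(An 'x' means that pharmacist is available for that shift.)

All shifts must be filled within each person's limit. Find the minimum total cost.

Mon morning can only be covered by Dubois and Mbeki, so that assignment is forced.
Tue afternoon can only be covered by Mbeki and Andersen, so that assignment is forced.
Picking the cheapest available pharmacist for each shift independently would cost €295, but that ignores the shift limits.
An optimal schedule: Mon morning→Dubois+Mbeki, Mon afternoon→Dubois, Mon evening→Yilmaz+Beaumont, Tue morning→Johansson+Andersen, Tue afternoon→Mbeki+Andersen, Tue evening→Johansson, Wed morning→Costa, Wed afternoon→Johansson, Wed evening→Yilmaz+Costa, Thu morning→Yilmaz.
Total: 14 + 19 + 14 + 29 + 64 + 24 + 49 + 19 + 49 + 24 + 34 + 24 + 29 + 34 + 29 = €455.

€455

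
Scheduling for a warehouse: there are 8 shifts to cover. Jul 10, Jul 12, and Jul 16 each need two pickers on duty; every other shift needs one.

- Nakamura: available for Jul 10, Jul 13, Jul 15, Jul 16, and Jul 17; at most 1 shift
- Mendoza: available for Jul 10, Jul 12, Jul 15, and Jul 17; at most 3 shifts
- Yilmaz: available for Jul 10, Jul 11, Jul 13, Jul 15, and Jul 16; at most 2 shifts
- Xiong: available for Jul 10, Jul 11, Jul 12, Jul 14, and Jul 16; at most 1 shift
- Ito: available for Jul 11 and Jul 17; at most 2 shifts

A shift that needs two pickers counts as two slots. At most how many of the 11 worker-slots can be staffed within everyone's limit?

Total capacity across all pickers is 1+3+2+1+2 = 9, and 11 slots are needed, so at most 9 can be filled.
An assignment achieving 9: Jul 10→Mendoza+Yilmaz, Jul 11→Ito, Jul 12→Mendoza, Jul 13→Nakamura, Jul 14→Xiong, Jul 15→Mendoza, Jul 16→Yilmaz, Jul 17→Ito.
Loads: Nakamura 1/1, Mendoza 3/3, Yilmaz 2/2, Xiong 1/1, Ito 2/2.

9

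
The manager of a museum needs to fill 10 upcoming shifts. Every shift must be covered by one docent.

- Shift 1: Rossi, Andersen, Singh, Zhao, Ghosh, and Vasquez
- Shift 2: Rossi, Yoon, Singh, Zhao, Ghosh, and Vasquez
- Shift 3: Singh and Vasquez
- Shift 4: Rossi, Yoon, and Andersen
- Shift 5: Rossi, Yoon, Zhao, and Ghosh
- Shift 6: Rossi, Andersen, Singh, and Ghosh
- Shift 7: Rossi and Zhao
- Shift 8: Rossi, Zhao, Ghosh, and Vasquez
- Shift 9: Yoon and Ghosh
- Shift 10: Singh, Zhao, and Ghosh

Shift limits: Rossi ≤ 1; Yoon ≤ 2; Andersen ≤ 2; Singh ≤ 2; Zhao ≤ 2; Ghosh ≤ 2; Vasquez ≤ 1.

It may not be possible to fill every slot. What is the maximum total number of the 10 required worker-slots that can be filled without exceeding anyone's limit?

Total capacity across all docents is 1+2+2+2+2+2+1 = 12, and 10 slots are needed, so at most 10 can be filled.
An assignment achieving 10: Shift 1→Andersen, Shift 2→Ghosh, Shift 3→Singh, Shift 4→Yoon, Shift 5→Zhao, Shift 6→Andersen, Shift 7→Rossi, Shift 8→Zhao, Shift 9→Yoon, Shift 10→Singh.
Loads: Rossi 1/1, Yoon 2/2, Andersen 2/2, Singh 2/2, Zhao 2/2, Ghosh 1/2, Vasquez 0/1.

10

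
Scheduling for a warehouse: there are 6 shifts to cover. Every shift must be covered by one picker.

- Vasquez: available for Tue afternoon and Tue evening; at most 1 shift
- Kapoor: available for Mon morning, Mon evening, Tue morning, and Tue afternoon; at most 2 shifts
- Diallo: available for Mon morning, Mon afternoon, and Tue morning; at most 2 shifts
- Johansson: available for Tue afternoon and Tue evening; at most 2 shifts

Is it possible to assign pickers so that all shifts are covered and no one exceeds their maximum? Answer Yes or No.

Yes

Mon afternoon can only be covered by Diallo, so that assignment is forced.
Mon evening can only be covered by Kapoor, so that assignment is forced.
One valid schedule: Mon morning→Kapoor, Mon afternoon→Diallo, Mon evening→Kapoor, Tue morning→Diallo, Tue afternoon→Johansson, Tue evening→Vasquez.
Loads: Vasquez 1/1, Kapoor 2/2, Diallo 2/2, Johansson 1/2 — all within limits.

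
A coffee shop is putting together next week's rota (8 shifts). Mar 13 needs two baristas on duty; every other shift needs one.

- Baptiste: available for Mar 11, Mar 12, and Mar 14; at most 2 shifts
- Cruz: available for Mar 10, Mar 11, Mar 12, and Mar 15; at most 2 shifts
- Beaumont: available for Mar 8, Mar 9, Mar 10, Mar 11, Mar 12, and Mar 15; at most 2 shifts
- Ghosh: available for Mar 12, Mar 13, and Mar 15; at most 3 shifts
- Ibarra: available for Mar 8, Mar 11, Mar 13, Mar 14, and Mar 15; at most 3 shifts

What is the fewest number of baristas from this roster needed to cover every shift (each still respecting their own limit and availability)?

9 slots to fill and no one can take more than 3, so at least ⌈9/3⌉ = 3 baristas are needed.
Any 3 baristas together have capacity at most 3+3+2 = 8 < 9 slots, so 3 can never suffice.
Baptiste, Beaumont, Ghosh, and Ibarra alone can cover everything: Mar 8→Ibarra, Mar 9→Beaumont, Mar 10→Beaumont, Mar 11→Baptiste, Mar 12→Ghosh, Mar 13→Ghosh+Ibarra, Mar 14→Baptiste, Mar 15→Ghosh.

4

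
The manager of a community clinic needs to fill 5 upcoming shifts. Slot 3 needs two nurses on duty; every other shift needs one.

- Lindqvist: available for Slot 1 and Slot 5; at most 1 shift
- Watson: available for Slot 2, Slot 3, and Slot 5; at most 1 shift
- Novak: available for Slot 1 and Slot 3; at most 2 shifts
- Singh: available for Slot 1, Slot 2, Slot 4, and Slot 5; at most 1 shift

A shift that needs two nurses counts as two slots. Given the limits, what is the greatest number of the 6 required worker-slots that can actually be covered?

5

Total capacity across all nurses is 1+1+2+1 = 5, and 6 slots are needed, so at most 5 can be filled.
An assignment achieving 5: Slot 1→Novak, Slot 2→Watson, Slot 3→Novak, Slot 4→Singh, Slot 5→Lindqvist.
Loads: Lindqvist 1/1, Watson 1/1, Novak 2/2, Singh 1/1.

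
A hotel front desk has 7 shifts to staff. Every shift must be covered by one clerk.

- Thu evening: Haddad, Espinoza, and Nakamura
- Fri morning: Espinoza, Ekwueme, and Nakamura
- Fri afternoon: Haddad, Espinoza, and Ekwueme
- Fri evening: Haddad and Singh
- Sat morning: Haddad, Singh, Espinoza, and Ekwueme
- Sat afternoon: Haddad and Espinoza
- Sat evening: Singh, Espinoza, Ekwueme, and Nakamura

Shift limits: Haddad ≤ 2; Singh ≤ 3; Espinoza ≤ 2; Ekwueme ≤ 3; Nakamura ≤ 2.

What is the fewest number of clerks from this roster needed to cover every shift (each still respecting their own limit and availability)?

7 slots to fill and no one can take more than 3, so at least ⌈7/3⌉ = 3 clerks are needed.
Haddad, Singh, and Espinoza alone can cover everything: Thu evening→Haddad, Fri morning→Espinoza, Fri afternoon→Haddad, Fri evening→Singh, Sat morning→Singh, Sat afternoon→Espinoza, Sat evening→Singh.

3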